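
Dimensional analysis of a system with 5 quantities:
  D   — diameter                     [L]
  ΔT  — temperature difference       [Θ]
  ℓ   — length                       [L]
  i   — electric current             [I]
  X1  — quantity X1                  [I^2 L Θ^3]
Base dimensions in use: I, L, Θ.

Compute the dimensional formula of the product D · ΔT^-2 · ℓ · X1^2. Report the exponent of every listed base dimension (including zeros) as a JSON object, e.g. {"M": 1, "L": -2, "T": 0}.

Exponent matrix [I,L,Θ] × [D,ΔT,ℓ,i,X1]:
  I: [ 0  0  0  1  2]
  L: [ 1  0  1  0  1]
  Θ: [ 0  1  0  0  3]
  [I]: (1)·0+(-2)·0+(1)·0+(2)·2 = 4
  [L]: (1)·1+(-2)·0+(1)·1+(2)·1 = 4
  [Θ]: (1)·0+(-2)·1+(1)·0+(2)·3 = 4
⇒ I^4 L^4 Θ^4

{"I": 4, "L": 4, "Θ": 4}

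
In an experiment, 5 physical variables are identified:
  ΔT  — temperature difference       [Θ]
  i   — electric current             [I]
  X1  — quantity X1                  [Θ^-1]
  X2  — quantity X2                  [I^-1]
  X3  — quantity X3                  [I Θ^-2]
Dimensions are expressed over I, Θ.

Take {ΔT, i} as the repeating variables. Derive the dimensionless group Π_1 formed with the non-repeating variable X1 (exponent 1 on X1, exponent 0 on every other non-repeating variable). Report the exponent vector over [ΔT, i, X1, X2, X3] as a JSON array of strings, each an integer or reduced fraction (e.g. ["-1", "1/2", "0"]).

["1", "0", "1", "0", "0"]

Write exponents as rows I,Θ / cols ΔT,i,X1,X2,X3:
  I: [ 0  1  0 -1  1]
  Θ: [ 1  0 -1  0 -2]
Echelon form has 2 nonzero rows (pivots: ΔT,i)
Pivot set = {ΔT,i}, free = {X1,X2,X3}
RREF:
  r0: [   1    0   -1    0   -2]
  r1: [   0    1    0   -1    1]
Fix exponent of X1 at 1, X2 at 0, X3 at 0; solve each RREF row for its pivot's exponent:
  r0: exp(ΔT) + (-1)·1 = 0 ⇒ exp(ΔT) = 1
  r1: exp(i) + (0)·1 = 0 ⇒ exp(i) = 0
Π_1 = ΔT · X1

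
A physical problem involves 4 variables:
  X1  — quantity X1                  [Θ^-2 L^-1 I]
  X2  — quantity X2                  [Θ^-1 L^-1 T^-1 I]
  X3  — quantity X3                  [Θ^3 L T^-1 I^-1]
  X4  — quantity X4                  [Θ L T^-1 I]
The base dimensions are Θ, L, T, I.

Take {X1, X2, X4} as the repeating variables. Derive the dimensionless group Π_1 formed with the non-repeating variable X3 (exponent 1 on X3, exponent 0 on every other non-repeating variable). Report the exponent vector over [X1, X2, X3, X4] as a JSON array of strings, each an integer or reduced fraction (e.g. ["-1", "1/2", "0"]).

Exponent matrix [Θ,L,T,I] × [X1,X2,X3,X4]:
  Θ: [-2 -1  3  1]
  L: [-1 -1  1  1]
  T: [ 0 -1 -1 -1]
  I: [ 1  1 -1  1]
RREF → pivots at {X1,X2,X4} ⇒ r = 3
Pivot set = {X1,X2,X4}, free = {X3}
RREF:
  r0: [   1    0   -2    0]
  r1: [   0    1    1    0]
  r2: [   0    0    0    1]
  r3: [   0    0    0    0]
Fix exponent of X3 at 1; solve each RREF row for its pivot's exponent:
  r0: exp(X1) + (-2)·1 = 0 ⇒ exp(X1) = 2
  r1: exp(X2) + (1)·1 = 0 ⇒ exp(X2) = -1
  r2: exp(X4) + (0)·1 = 0 ⇒ exp(X4) = 0
Π_1 = X1^2 · X2^-1 · X3

["2", "-1", "1", "0"]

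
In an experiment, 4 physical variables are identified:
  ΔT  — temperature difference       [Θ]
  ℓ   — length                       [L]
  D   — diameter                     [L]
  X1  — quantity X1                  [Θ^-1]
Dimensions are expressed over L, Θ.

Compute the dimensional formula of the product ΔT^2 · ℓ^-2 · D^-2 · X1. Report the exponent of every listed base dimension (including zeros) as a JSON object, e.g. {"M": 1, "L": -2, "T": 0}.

Write exponents as rows L,Θ / cols ΔT,ℓ,D,X1:
  L: [ 0  1  1  0]
  Θ: [ 1  0  0 -1]
  [L]: (2)·0+(-2)·1+(-2)·1+(1)·0 = -4
  [Θ]: (2)·1+(-2)·0+(-2)·0+(1)·-1 = 1
⇒ L^-4 Θ

{"L": -4, "Θ": 1}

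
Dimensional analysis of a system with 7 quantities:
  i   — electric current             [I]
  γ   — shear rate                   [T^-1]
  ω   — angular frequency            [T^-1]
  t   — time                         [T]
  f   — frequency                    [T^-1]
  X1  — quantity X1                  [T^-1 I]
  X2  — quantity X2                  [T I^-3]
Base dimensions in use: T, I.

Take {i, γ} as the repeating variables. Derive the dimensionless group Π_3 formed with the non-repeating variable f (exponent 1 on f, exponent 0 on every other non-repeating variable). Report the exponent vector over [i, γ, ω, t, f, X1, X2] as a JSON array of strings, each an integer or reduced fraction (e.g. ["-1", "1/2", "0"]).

["0", "-1", "0", "0", "1", "0", "0"]

Write exponents as rows T,I / cols i,γ,ω,t,f,X1,X2:
  T: [ 0 -1 -1  1 -1 -1  1]
  I: [ 1  0  0  0  0  1 -3]
RREF → pivots at {i,γ} ⇒ r = 2
Pivot set = {i,γ}, free = {ω,t,f,X1,X2}
RREF:
  r0: [   1    0    0    0    0    1   -3]
  r1: [   0    1    1   -1    1    1   -1]
Fix exponent of f at 1, ω at 0, t at 0, X1 at 0, X2 at 0; solve each RREF row for its pivot's exponent:
  r0: exp(i) + (0)·1 = 0 ⇒ exp(i) = 0
  r1: exp(γ) + (1)·1 = 0 ⇒ exp(γ) = -1
Π_3 = γ^-1 · f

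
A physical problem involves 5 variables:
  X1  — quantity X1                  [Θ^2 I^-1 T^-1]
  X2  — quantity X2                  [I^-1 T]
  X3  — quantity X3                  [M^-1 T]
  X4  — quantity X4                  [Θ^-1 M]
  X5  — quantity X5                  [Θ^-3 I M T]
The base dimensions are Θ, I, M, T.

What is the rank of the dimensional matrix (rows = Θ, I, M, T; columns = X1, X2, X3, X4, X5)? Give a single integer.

Write exponents as rows Θ,I,M,T / cols X1,X2,X3,X4,X5:
  Θ: [ 2  0  0 -1 -3]
  I: [-1 -1  0  0  1]
  M: [ 0  0 -1  1  1]
  T: [-1  1  1  0  1]
Row reduction gives pivot columns X1,X2,X3; rank = 3

3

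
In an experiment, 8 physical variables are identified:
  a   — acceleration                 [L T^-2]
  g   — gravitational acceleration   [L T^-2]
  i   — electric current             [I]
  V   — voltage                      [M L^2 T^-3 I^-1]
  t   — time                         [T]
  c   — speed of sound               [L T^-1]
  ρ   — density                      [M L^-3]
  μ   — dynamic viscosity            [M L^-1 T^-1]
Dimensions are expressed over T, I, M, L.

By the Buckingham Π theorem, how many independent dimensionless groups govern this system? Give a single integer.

Write exponents as rows T,I,M,L / cols a,g,i,V,t,c,ρ,μ:
  T: [-2 -2  0 -3  1 -1  0 -1]
  I: [ 0  0  1 -1  0  0  0  0]
  M: [ 0  0  0  1  0  0  1  1]
  L: [ 1  1  0  2  0  1 -3 -1]
Row reduction gives pivot columns a,i,V,t; rank = 4
8 vars − rank 4 = 4 Π groups

4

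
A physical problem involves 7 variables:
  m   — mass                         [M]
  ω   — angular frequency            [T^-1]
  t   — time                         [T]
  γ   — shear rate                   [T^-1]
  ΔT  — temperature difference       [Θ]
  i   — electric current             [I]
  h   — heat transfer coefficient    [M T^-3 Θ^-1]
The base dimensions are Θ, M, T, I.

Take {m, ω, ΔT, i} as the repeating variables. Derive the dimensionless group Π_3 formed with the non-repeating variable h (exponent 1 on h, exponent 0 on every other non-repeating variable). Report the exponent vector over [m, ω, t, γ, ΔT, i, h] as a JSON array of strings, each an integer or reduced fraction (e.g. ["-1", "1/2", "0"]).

Exponent matrix [Θ,M,T,I] × [m,ω,t,γ,ΔT,i,h]:
  Θ: [ 0  0  0  0  1  0 -1]
  M: [ 1  0  0  0  0  0  1]
  T: [ 0 -1  1 -1  0  0 -3]
  I: [ 0  0  0  0  0  1  0]
Echelon form has 4 nonzero rows (pivots: m,ω,ΔT,i)
Pivot set = {m,ω,ΔT,i}, free = {t,γ,h}
RREF:
  r0: [   1    0    0    0    0    0    1]
  r1: [   0    1   -1    1    0    0    3]
  r2: [   0    0    0    0    1    0   -1]
  r3: [   0    0    0    0    0    1    0]
Fix exponent of h at 1, t at 0, γ at 0; solve each RREF row for its pivot's exponent:
  r0: exp(m) + (1)·1 = 0 ⇒ exp(m) = -1
  r1: exp(ω) + (3)·1 = 0 ⇒ exp(ω) = -3
  r2: exp(ΔT) + (-1)·1 = 0 ⇒ exp(ΔT) = 1
  r3: exp(i) + (0)·1 = 0 ⇒ exp(i) = 0
Π_3 = m^-1 · ω^-3 · ΔT · h

["-1", "-3", "0", "0", "1", "0", "1"]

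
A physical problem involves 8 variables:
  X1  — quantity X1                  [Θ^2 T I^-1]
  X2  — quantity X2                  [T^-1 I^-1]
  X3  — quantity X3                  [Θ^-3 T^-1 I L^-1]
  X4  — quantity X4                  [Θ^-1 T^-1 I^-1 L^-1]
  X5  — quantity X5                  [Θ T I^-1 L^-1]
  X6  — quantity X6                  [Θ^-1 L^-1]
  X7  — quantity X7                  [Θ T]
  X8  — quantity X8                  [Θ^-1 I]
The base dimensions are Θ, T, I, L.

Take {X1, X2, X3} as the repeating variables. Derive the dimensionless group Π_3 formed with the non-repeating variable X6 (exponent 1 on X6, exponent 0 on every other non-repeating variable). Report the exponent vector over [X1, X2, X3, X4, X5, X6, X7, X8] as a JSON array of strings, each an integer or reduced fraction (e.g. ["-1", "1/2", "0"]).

["-1", "0", "-1", "0", "0", "1", "0", "0"]

Write exponents as rows Θ,T,I,L / cols X1,X2,X3,X4,X5,X6,X7,X8:
  Θ: [ 2  0 -3 -1  1 -1  1 -1]
  T: [ 1 -1 -1 -1  1  0  1  0]
  I: [-1 -1  1 -1 -1  0  0  1]
  L: [ 0  0 -1 -1 -1 -1  0  0]
RREF → pivots at {X1,X2,X3} ⇒ r = 3
Pivot set = {X1,X2,X3}, free = {X4,X5,X6,X7,X8}
RREF:
  r0: [   1    0    0    1    2    1  1/2 -1/2]
  r1: [   0    1    0    1    0    0 -1/2 -1/2]
  r2: [   0    0    1    1    1    1    0    0]
  r3: [   0    0    0    0    0    0    0    0]
Fix exponent of X6 at 1, X4 at 0, X5 at 0, X7 at 0, X8 at 0; solve each RREF row for its pivot's exponent:
  r0: exp(X1) + (1)·1 = 0 ⇒ exp(X1) = -1
  r1: exp(X2) + (0)·1 = 0 ⇒ exp(X2) = 0
  r2: exp(X3) + (1)·1 = 0 ⇒ exp(X3) = -1
Π_3 = X1^-1 · X3^-1 · X6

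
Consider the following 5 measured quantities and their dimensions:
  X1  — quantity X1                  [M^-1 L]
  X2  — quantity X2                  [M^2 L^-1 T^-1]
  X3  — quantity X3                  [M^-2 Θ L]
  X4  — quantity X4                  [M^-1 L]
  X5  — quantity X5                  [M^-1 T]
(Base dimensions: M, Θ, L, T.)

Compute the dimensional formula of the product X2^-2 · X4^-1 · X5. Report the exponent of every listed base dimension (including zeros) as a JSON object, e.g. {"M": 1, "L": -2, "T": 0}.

{"M": -4, "Θ": 0, "L": 1, "T": 3}

Exponent matrix [M,Θ,L,T] × [X1,X2,X3,X4,X5]:
  M: [-1  2 -2 -1 -1]
  Θ: [ 0  0  1  0  0]
  L: [ 1 -1  1  1  0]
  T: [ 0 -1  0  0  1]
  [M]: (-2)·2+(-1)·-1+(1)·-1 = -4
  [Θ]: (-2)·0+(-1)·0+(1)·0 = 0
  [L]: (-2)·-1+(-1)·1+(1)·0 = 1
  [T]: (-2)·-1+(-1)·0+(1)·1 = 3
⇒ M^-4 L T^3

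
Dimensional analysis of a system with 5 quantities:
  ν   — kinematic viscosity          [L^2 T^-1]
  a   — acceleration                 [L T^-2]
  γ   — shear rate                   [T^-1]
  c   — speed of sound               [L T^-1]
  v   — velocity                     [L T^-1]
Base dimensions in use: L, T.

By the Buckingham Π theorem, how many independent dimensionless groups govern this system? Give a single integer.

Write exponents as rows L,T / cols ν,a,γ,c,v:
  L: [ 2  1  0  1  1]
  T: [-1 -2 -1 -1 -1]
Echelon form has 2 nonzero rows (pivots: ν,a)
n=5, r=2 ⇒ 3 dimensionless groups

3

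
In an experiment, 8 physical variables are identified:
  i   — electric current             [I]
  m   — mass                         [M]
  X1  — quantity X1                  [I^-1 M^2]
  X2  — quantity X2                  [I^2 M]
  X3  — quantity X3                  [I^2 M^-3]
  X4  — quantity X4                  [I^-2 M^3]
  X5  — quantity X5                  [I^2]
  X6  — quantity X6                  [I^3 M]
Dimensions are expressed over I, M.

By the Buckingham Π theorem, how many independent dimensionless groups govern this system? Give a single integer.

Exponent matrix [I,M] × [i,m,X1,X2,X3,X4,X5,X6]:
  I: [ 1  0 -1  2  2 -2  2  3]
  M: [ 0  1  2  1 -3  3  0  1]
RREF → pivots at {i,m} ⇒ r = 2
8 vars − rank 2 = 6 Π groups

6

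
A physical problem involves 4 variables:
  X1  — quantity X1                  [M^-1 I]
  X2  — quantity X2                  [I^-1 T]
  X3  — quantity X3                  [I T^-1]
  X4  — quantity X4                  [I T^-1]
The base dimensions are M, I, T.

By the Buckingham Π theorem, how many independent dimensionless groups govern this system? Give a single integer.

2

Exponent matrix [M,I,T] × [X1,X2,X3,X4]:
  M: [-1  0  0  0]
  I: [ 1 -1  1  1]
  T: [ 0  1 -1 -1]
Echelon form has 2 nonzero rows (pivots: X1,X2)
4 vars − rank 2 = 2 Π groups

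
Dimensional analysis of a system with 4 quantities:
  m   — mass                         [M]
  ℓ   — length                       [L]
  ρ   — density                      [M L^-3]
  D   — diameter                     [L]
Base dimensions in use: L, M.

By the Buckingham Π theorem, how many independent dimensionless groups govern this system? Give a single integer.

2

Dimensional matrix (L×M by m×ℓ×ρ×D):
  L: [ 0  1 -3  1]
  M: [ 1  0  1  0]
Echelon form has 2 nonzero rows (pivots: m,ℓ)
n=4, r=2 ⇒ 2 dimensionless groups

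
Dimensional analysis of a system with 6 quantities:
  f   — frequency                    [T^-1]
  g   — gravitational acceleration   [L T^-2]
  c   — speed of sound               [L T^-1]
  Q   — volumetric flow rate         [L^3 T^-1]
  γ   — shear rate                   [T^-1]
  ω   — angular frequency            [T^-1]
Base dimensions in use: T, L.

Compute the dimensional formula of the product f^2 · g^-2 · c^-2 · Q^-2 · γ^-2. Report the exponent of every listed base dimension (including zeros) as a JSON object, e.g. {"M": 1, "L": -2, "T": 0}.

{"T": 8, "L": -10}

Write exponents as rows T,L / cols f,g,c,Q,γ,ω:
  T: [-1 -2 -1 -1 -1 -1]
  L: [ 0  1  1  3  0  0]
  [T]: (2)·-1+(-2)·-2+(-2)·-1+(-2)·-1+(-2)·-1 = 8
  [L]: (2)·0+(-2)·1+(-2)·1+(-2)·3+(-2)·0 = -10
⇒ T^8 L^-10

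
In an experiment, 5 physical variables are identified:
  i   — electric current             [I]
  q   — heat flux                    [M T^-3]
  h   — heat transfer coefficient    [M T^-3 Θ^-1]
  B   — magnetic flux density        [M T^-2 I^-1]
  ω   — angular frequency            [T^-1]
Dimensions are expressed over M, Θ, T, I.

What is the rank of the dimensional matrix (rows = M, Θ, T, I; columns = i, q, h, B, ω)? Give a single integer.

Write exponents as rows M,Θ,T,I / cols i,q,h,B,ω:
  M: [ 0  1  1  1  0]
  Θ: [ 0  0 -1  0  0]
  T: [ 0 -3 -3 -2 -1]
  I: [ 1  0  0 -1  0]
Echelon form has 4 nonzero rows (pivots: i,q,h,B)

4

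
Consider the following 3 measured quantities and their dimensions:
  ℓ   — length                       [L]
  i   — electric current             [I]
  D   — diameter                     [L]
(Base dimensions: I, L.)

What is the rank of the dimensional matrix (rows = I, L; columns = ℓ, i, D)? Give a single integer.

Dimensional matrix (I×L by ℓ×i×D):
  I: [ 0  1  0]
  L: [ 1  0  1]
RREF → pivots at {ℓ,i} ⇒ r = 2

2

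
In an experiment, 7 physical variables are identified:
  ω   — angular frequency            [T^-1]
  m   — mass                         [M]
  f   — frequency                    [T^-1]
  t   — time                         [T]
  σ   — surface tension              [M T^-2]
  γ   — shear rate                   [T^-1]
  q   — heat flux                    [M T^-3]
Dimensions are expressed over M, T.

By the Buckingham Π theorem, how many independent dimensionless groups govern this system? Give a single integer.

5

Write exponents as rows M,T / cols ω,m,f,t,σ,γ,q:
  M: [ 0  1  0  0  1  0  1]
  T: [-1  0 -1  1 -2 -1 -3]
Row reduction gives pivot columns ω,m; rank = 2
7 vars − rank 2 = 5 Π groups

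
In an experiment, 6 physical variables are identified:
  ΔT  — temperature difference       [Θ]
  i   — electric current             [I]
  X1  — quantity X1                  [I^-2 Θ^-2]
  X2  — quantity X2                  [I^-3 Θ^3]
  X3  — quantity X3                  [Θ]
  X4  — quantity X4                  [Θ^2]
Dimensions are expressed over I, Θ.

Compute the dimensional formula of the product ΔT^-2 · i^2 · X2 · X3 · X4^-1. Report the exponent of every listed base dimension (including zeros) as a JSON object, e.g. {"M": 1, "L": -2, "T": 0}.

{"I": -1, "Θ": 0}

Dimensional matrix (I×Θ by ΔT×i×X1×X2×X3×X4):
  I: [ 0  1 -2 -3  0  0]
  Θ: [ 1  0 -2  3  1  2]
  [I]: (-2)·0+(2)·1+(1)·-3+(1)·0+(-1)·0 = -1
  [Θ]: (-2)·1+(2)·0+(1)·3+(1)·1+(-1)·2 = 0
⇒ I^-1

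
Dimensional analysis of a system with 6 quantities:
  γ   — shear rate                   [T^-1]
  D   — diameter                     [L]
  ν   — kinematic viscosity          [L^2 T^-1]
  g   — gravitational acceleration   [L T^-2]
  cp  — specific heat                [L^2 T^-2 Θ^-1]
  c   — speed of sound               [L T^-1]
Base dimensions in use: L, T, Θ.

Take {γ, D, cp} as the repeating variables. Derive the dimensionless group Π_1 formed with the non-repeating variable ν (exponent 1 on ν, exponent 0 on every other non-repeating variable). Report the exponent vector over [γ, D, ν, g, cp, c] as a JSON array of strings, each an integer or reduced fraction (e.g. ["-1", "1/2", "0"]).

Dimensional matrix (L×T×Θ by γ×D×ν×g×cp×c):
  L: [ 0  1  2  1  2  1]
  T: [-1  0 -1 -2 -2 -1]
  Θ: [ 0  0  0  0 -1  0]
RREF → pivots at {γ,D,cp} ⇒ r = 3
Pivot set = {γ,D,cp}, free = {ν,g,c}
RREF:
  r0: [   1    0    1    2    0    1]
  r1: [   0    1    2    1    0    1]
  r2: [   0    0    0    0    1    0]
Fix exponent of ν at 1, g at 0, c at 0; solve each RREF row for its pivot's exponent:
  r0: exp(γ) + (1)·1 = 0 ⇒ exp(γ) = -1
  r1: exp(D) + (2)·1 = 0 ⇒ exp(D) = -2
  r2: exp(cp) + (0)·1 = 0 ⇒ exp(cp) = 0
Π_1 = γ^-1 · D^-2 · ν

["-1", "-2", "1", "0", "0", "0"]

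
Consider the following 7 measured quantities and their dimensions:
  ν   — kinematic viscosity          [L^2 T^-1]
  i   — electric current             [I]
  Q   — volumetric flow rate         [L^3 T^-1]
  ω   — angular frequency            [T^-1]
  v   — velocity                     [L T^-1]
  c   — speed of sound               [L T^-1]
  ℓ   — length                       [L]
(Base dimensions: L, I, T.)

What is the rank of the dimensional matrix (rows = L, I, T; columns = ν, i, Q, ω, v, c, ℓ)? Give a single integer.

Dimensional matrix (L×I×T by ν×i×Q×ω×v×c×ℓ):
  L: [ 2  0  3  0  1  1  1]
  I: [ 0  1  0  0  0  0  0]
  T: [-1  0 -1 -1 -1 -1  0]
Echelon form has 3 nonzero rows (pivots: ν,i,Q)

3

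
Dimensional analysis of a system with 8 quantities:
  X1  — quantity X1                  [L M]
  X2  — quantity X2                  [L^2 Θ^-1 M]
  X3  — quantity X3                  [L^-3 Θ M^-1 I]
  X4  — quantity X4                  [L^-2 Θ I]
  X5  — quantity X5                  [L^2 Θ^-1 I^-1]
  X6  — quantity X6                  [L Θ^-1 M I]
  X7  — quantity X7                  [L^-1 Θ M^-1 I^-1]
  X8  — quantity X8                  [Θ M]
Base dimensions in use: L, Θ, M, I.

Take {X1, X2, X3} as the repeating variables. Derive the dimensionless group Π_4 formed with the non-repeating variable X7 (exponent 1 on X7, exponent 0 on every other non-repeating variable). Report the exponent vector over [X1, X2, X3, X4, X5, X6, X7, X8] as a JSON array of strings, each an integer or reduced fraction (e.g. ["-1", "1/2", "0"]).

["0", "2", "1", "0", "0", "0", "1", "0"]

Dimensional matrix (L×Θ×M×I by X1×X2×X3×X4×X5×X6×X7×X8):
  L: [ 1  2 -3 -2  2  1 -1  0]
  Θ: [ 0 -1  1  1 -1 -1  1  1]
  M: [ 1  1 -1  0  0  1 -1  1]
  I: [ 0  0  1  1 -1  1 -1  0]
RREF → pivots at {X1,X2,X3} ⇒ r = 3
Repeat: X1,X2,X3; free: X4,X5,X6,X7,X8
RREF:
  r0: [   1    0    0    1   -1    0    0    2]
  r1: [   0    1    0    0    0    2   -2   -1]
  r2: [   0    0    1    1   -1    1   -1    0]
  r3: [   0    0    0    0    0    0    0    0]
Fix exponent of X7 at 1, X4 at 0, X5 at 0, X6 at 0, X8 at 0; solve each RREF row for its pivot's exponent:
  r0: exp(X1) + (0)·1 = 0 ⇒ exp(X1) = 0
  r1: exp(X2) + (-2)·1 = 0 ⇒ exp(X2) = 2
  r2: exp(X3) + (-1)·1 = 0 ⇒ exp(X3) = 1
Π_4 = X2^2 · X3 · X7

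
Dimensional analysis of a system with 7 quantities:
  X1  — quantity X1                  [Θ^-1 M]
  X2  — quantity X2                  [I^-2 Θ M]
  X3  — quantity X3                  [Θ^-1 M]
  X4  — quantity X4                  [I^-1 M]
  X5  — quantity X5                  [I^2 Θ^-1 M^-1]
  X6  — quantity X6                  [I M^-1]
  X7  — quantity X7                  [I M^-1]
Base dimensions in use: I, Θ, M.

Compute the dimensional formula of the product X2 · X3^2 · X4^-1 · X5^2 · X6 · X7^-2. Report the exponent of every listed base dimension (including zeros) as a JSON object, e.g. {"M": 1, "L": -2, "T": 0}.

{"I": 2, "Θ": -3, "M": 1}

Dimensional matrix (I×Θ×M by X1×X2×X3×X4×X5×X6×X7):
  I: [ 0 -2  0 -1  2  1  1]
  Θ: [-1  1 -1  0 -1  0  0]
  M: [ 1  1  1  1 -1 -1 -1]
  [I]: (1)·-2+(2)·0+(-1)·-1+(2)·2+(1)·1+(-2)·1 = 2
  [Θ]: (1)·1+(2)·-1+(-1)·0+(2)·-1+(1)·0+(-2)·0 = -3
  [M]: (1)·1+(2)·1+(-1)·1+(2)·-1+(1)·-1+(-2)·-1 = 1
⇒ I^2 Θ^-3 M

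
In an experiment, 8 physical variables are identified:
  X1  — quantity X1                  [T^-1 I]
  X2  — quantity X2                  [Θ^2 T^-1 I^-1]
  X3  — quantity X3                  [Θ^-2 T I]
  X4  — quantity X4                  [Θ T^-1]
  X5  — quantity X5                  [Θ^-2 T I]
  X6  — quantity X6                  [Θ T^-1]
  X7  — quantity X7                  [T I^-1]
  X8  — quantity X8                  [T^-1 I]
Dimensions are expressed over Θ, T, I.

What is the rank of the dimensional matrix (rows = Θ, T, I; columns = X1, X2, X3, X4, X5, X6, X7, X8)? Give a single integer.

Write exponents as rows Θ,T,I / cols X1,X2,X3,X4,X5,X6,X7,X8:
  Θ: [ 0  2 -2  1 -2  1  0  0]
  T: [-1 -1  1 -1  1 -1  1 -1]
  I: [ 1 -1  1  0  1  0 -1  1]
Echelon form has 2 nonzero rows (pivots: X1,X2)

2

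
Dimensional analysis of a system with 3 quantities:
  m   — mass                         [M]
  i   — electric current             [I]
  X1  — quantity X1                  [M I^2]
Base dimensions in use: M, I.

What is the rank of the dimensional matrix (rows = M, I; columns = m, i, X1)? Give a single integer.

2

Exponent matrix [M,I] × [m,i,X1]:
  M: [ 1  0  1]
  I: [ 0  1  2]
Row reduction gives pivot columns m,i; rank = 2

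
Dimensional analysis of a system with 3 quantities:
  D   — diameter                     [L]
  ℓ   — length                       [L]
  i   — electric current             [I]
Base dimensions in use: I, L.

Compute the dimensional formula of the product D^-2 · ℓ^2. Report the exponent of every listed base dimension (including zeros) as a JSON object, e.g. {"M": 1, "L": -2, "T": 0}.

{"I": 0, "L": 0}

Write exponents as rows I,L / cols D,ℓ,i:
  I: [ 0  0  1]
  L: [ 1  1  0]
  [I]: (-2)·0+(2)·0 = 0
  [L]: (-2)·1+(2)·1 = 0
⇒ 1 (dimensionless)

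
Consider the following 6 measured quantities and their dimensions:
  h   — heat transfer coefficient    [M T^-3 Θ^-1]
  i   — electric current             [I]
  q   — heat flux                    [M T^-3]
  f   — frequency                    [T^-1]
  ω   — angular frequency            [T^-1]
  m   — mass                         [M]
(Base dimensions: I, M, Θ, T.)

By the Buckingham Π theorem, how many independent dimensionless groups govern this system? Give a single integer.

2

Dimensional matrix (I×M×Θ×T by h×i×q×f×ω×m):
  I: [ 0  1  0  0  0  0]
  M: [ 1  0  1  0  0  1]
  Θ: [-1  0  0  0  0  0]
  T: [-3  0 -3 -1 -1  0]
Row reduction gives pivot columns h,i,q,f; rank = 4
Π count = n − r = 6 − 4 = 2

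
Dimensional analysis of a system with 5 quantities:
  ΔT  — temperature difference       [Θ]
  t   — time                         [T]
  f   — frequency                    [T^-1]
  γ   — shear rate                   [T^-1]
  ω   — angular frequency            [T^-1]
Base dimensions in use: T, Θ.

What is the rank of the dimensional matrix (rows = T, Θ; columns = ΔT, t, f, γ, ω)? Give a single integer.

Write exponents as rows T,Θ / cols ΔT,t,f,γ,ω:
  T: [ 0  1 -1 -1 -1]
  Θ: [ 1  0  0  0  0]
RREF → pivots at {ΔT,t} ⇒ r = 2

2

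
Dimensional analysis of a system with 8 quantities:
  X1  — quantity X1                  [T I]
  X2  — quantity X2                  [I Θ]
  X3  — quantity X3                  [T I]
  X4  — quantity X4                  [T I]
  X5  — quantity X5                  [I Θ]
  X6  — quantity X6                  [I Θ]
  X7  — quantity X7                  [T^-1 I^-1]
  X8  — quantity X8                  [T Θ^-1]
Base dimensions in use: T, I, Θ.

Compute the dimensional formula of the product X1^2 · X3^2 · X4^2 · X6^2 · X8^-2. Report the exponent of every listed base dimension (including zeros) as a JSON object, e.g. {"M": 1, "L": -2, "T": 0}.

Exponent matrix [T,I,Θ] × [X1,X2,X3,X4,X5,X6,X7,X8]:
  T: [ 1  0  1  1  0  0 -1  1]
  I: [ 1  1  1  1  1  1 -1  0]
  Θ: [ 0  1  0  0  1  1  0 -1]
  [T]: (2)·1+(2)·1+(2)·1+(2)·0+(-2)·1 = 4
  [I]: (2)·1+(2)·1+(2)·1+(2)·1+(-2)·0 = 8
  [Θ]: (2)·0+(2)·0+(2)·0+(2)·1+(-2)·-1 = 4
⇒ T^4 I^8 Θ^4

{"T": 4, "I": 8, "Θ": 4}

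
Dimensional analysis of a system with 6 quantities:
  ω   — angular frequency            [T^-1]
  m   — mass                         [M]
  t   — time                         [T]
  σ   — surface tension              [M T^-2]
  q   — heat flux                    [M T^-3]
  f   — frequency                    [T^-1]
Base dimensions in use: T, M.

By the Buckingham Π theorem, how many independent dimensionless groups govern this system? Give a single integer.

Exponent matrix [T,M] × [ω,m,t,σ,q,f]:
  T: [-1  0  1 -2 -3 -1]
  M: [ 0  1  0  1  1  0]
Echelon form has 2 nonzero rows (pivots: ω,m)
n=6, r=2 ⇒ 4 dimensionless groups

4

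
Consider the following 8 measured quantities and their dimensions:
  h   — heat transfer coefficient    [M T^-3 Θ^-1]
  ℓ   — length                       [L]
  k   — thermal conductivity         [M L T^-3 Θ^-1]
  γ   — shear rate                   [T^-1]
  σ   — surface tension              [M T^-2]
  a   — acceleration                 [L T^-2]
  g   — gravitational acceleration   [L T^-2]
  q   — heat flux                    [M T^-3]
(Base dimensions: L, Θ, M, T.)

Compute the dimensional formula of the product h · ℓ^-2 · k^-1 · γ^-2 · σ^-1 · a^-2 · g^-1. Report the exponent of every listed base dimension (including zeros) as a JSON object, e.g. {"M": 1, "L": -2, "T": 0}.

Write exponents as rows L,Θ,M,T / cols h,ℓ,k,γ,σ,a,g,q:
  L: [ 0  1  1  0  0  1  1  0]
  Θ: [-1  0 -1  0  0  0  0  0]
  M: [ 1  0  1  0  1  0  0  1]
  T: [-3  0 -3 -1 -2 -2 -2 -3]
  [L]: (1)·0+(-2)·1+(-1)·1+(-2)·0+(-1)·0+(-2)·1+(-1)·1 = -6
  [Θ]: (1)·-1+(-2)·0+(-1)·-1+(-2)·0+(-1)·0+(-2)·0+(-1)·0 = 0
  [M]: (1)·1+(-2)·0+(-1)·1+(-2)·0+(-1)·1+(-2)·0+(-1)·0 = -1
  [T]: (1)·-3+(-2)·0+(-1)·-3+(-2)·-1+(-1)·-2+(-2)·-2+(-1)·-2 = 10
⇒ L^-6 M^-1 T^10

{"L": -6, "Θ": 0, "M": -1, "T": 10}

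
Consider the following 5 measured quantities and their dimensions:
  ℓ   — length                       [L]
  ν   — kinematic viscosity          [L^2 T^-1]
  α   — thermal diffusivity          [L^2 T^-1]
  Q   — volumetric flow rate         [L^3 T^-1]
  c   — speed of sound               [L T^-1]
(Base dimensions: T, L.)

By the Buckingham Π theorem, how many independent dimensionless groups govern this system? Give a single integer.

Dimensional matrix (T×L by ℓ×ν×α×Q×c):
  T: [ 0 -1 -1 -1 -1]
  L: [ 1  2  2  3  1]
Echelon form has 2 nonzero rows (pivots: ℓ,ν)
n=5, r=2 ⇒ 3 dimensionless groups

3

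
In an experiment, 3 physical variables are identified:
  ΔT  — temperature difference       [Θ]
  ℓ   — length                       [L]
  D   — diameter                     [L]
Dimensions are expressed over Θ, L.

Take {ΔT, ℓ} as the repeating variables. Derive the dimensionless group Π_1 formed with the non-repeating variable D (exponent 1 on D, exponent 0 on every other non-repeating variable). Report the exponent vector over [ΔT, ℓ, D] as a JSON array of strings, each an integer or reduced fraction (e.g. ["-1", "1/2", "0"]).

Exponent matrix [Θ,L] × [ΔT,ℓ,D]:
  Θ: [ 1  0  0]
  L: [ 0  1  1]
Row reduction gives pivot columns ΔT,ℓ; rank = 2
Pivot set = {ΔT,ℓ}, free = {D}
RREF:
  r0: [   1    0    0]
  r1: [   0    1    1]
Fix exponent of D at 1; solve each RREF row for its pivot's exponent:
  r0: exp(ΔT) + (0)·1 = 0 ⇒ exp(ΔT) = 0
  r1: exp(ℓ) + (1)·1 = 0 ⇒ exp(ℓ) = -1
Π_1 = ℓ^-1 · D

["0", "-1", "1"]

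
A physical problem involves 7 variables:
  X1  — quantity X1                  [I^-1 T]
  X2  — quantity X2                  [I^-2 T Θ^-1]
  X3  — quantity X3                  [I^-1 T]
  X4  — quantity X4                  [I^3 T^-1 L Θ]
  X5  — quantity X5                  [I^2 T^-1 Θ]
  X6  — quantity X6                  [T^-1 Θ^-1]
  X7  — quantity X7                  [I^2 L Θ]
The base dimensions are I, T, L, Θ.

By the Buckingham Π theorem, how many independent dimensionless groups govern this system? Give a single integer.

4

Dimensional matrix (I×T×L×Θ by X1×X2×X3×X4×X5×X6×X7):
  I: [-1 -2 -1  3  2  0  2]
  T: [ 1  1  1 -1 -1 -1  0]
  L: [ 0  0  0  1  0  0  1]
  Θ: [ 0 -1  0  1  1 -1  1]
Row reduction gives pivot columns X1,X2,X4; rank = 3
n=7, r=3 ⇒ 4 dimensionless groups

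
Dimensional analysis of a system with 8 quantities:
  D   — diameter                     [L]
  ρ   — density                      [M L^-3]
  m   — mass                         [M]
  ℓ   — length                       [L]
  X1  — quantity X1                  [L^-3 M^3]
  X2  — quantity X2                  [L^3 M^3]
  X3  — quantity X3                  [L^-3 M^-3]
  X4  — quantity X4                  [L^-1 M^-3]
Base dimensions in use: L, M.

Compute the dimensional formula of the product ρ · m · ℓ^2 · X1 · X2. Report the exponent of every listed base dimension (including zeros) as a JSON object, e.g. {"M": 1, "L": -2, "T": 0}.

Dimensional matrix (L×M by D×ρ×m×ℓ×X1×X2×X3×X4):
  L: [ 1 -3  0  1 -3  3 -3 -1]
  M: [ 0  1  1  0  3  3 -3 -3]
  [L]: (1)·-3+(1)·0+(2)·1+(1)·-3+(1)·3 = -1
  [M]: (1)·1+(1)·1+(2)·0+(1)·3+(1)·3 = 8
⇒ L^-1 M^8

{"L": -1, "M": 8}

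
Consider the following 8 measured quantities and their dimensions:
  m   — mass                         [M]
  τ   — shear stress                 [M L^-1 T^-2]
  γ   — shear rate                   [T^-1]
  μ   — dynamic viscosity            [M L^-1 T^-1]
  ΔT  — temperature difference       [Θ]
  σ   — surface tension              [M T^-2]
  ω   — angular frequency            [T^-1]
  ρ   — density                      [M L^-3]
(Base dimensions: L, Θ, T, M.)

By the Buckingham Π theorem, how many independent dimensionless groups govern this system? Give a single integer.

Exponent matrix [L,Θ,T,M] × [m,τ,γ,μ,ΔT,σ,ω,ρ]:
  L: [ 0 -1  0 -1  0  0  0 -3]
  Θ: [ 0  0  0  0  1  0  0  0]
  T: [ 0 -2 -1 -1  0 -2 -1  0]
  M: [ 1  1  0  1  0  1  0  1]
Row reduction gives pivot columns m,τ,γ,ΔT; rank = 4
8 vars − rank 4 = 4 Π groups

4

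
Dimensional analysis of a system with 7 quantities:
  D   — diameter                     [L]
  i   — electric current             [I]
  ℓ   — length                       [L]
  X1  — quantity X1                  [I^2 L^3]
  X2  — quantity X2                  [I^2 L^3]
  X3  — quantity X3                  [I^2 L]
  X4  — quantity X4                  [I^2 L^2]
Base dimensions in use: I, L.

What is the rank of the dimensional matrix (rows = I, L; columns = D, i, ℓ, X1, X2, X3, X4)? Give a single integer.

2

Exponent matrix [I,L] × [D,i,ℓ,X1,X2,X3,X4]:
  I: [ 0  1  0  2  2  2  2]
  L: [ 1  0  1  3  3  1  2]
Row reduction gives pivot columns D,i; rank = 2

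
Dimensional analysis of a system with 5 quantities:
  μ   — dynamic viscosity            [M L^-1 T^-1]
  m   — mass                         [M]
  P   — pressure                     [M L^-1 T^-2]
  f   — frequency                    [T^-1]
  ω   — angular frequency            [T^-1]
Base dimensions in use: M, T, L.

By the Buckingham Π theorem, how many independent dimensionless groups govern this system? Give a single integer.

Write exponents as rows M,T,L / cols μ,m,P,f,ω:
  M: [ 1  1  1  0  0]
  T: [-1  0 -2 -1 -1]
  L: [-1  0 -1  0  0]
Echelon form has 3 nonzero rows (pivots: μ,m,P)
n=5, r=3 ⇒ 2 dimensionless groups

2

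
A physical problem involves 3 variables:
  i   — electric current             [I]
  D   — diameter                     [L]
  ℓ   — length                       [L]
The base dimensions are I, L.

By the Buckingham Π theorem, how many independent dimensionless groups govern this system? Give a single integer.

1

Exponent matrix [I,L] × [i,D,ℓ]:
  I: [ 1  0  0]
  L: [ 0  1  1]
Echelon form has 2 nonzero rows (pivots: i,D)
n=3, r=2 ⇒ 1 dimensionless group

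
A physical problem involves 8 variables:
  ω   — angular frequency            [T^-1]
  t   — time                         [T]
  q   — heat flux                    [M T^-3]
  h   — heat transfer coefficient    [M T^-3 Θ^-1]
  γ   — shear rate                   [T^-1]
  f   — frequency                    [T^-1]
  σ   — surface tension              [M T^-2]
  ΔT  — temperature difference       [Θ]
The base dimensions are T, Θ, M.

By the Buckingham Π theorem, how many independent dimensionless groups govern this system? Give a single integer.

5

Exponent matrix [T,Θ,M] × [ω,t,q,h,γ,f,σ,ΔT]:
  T: [-1  1 -3 -3 -1 -1 -2  0]
  Θ: [ 0  0  0 -1  0  0  0  1]
  M: [ 0  0  1  1  0  0  1  0]
Echelon form has 3 nonzero rows (pivots: ω,q,h)
Π count = n − r = 8 − 3 = 5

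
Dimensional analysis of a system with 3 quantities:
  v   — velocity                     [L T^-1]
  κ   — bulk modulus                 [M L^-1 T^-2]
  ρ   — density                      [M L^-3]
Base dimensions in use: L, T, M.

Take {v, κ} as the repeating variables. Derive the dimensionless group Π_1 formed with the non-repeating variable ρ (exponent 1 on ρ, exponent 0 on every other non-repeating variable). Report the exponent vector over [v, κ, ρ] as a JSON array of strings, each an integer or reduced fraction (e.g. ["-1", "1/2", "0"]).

["2", "-1", "1"]

Write exponents as rows L,T,M / cols v,κ,ρ:
  L: [ 1 -1 -3]
  T: [-1 -2  0]
  M: [ 0  1  1]
Echelon form has 2 nonzero rows (pivots: v,κ)
Pivot set = {v,κ}, free = {ρ}
RREF:
  r0: [   1    0   -2]
  r1: [   0    1    1]
  r2: [   0    0    0]
Fix exponent of ρ at 1; solve each RREF row for its pivot's exponent:
  r0: exp(v) + (-2)·1 = 0 ⇒ exp(v) = 2
  r1: exp(κ) + (1)·1 = 0 ⇒ exp(κ) = -1
Π_1 = v^2 · κ^-1 · ρ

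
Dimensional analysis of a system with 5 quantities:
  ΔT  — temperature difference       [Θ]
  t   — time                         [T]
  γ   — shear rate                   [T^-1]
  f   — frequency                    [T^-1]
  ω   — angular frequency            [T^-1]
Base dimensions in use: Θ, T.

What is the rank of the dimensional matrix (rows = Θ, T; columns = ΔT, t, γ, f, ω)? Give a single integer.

2

Dimensional matrix (Θ×T by ΔT×t×γ×f×ω):
  Θ: [ 1  0  0  0  0]
  T: [ 0  1 -1 -1 -1]
RREF → pivots at {ΔT,t} ⇒ r = 2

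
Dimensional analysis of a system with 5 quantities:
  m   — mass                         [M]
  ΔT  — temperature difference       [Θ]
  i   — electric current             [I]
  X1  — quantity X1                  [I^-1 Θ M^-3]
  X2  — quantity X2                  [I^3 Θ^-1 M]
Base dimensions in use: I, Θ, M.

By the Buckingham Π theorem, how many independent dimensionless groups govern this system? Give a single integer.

Dimensional matrix (I×Θ×M by m×ΔT×i×X1×X2):
  I: [ 0  0  1 -1  3]
  Θ: [ 0  1  0  1 -1]
  M: [ 1  0  0 -3  1]
RREF → pivots at {m,ΔT,i} ⇒ r = 3
Π count = n − r = 5 − 3 = 2

2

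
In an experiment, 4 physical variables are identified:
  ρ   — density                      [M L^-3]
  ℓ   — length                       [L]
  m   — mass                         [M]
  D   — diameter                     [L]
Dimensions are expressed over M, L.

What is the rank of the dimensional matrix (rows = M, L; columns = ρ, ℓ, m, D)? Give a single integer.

2

Exponent matrix [M,L] × [ρ,ℓ,m,D]:
  M: [ 1  0  1  0]
  L: [-3  1  0  1]
RREF → pivots at {ρ,ℓ} ⇒ r = 2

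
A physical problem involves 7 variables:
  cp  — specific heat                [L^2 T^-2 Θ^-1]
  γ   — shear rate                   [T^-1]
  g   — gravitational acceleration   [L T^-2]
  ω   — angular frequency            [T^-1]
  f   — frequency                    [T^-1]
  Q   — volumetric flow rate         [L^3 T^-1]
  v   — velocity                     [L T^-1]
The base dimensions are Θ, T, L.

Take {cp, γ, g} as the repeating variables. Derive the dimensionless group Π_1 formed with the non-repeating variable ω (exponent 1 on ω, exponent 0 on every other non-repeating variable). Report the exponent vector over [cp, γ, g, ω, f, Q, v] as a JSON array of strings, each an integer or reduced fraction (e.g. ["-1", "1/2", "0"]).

Exponent matrix [Θ,T,L] × [cp,γ,g,ω,f,Q,v]:
  Θ: [-1  0  0  0  0  0  0]
  T: [-2 -1 -2 -1 -1 -1 -1]
  L: [ 2  0  1  0  0  3  1]
Echelon form has 3 nonzero rows (pivots: cp,γ,g)
Repeat: cp,γ,g; free: ω,f,Q,v
RREF:
  r0: [   1    0    0    0    0    0    0]
  r1: [   0    1    0    1    1   -5   -1]
  r2: [   0    0    1    0    0    3    1]
Fix exponent of ω at 1, f at 0, Q at 0, v at 0; solve each RREF row for its pivot's exponent:
  r0: exp(cp) + (0)·1 = 0 ⇒ exp(cp) = 0
  r1: exp(γ) + (1)·1 = 0 ⇒ exp(γ) = -1
  r2: exp(g) + (0)·1 = 0 ⇒ exp(g) = 0
Π_1 = γ^-1 · ω

["0", "-1", "0", "1", "0", "0", "0"]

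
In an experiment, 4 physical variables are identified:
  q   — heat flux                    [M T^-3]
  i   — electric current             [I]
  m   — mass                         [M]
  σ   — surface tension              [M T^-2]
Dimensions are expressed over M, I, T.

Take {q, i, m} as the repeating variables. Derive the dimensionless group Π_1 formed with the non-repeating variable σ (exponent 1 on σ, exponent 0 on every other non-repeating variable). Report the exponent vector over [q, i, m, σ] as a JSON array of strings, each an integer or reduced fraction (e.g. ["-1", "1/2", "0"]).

Dimensional matrix (M×I×T by q×i×m×σ):
  M: [ 1  0  1  1]
  I: [ 0  1  0  0]
  T: [-3  0  0 -2]
Echelon form has 3 nonzero rows (pivots: q,i,m)
Pivot set = {q,i,m}, free = {σ}
RREF:
  r0: [   1    0    0  2/3]
  r1: [   0    1    0    0]
  r2: [   0    0    1  1/3]
Fix exponent of σ at 1; solve each RREF row for its pivot's exponent:
  r0: exp(q) + (2/3)·1 = 0 ⇒ exp(q) = -2/3
  r1: exp(i) + (0)·1 = 0 ⇒ exp(i) = 0
  r2: exp(m) + (1/3)·1 = 0 ⇒ exp(m) = -1/3
Π_1 = q^(-2/3) · m^(-1/3) · σ

["-2/3", "0", "-1/3", "1"]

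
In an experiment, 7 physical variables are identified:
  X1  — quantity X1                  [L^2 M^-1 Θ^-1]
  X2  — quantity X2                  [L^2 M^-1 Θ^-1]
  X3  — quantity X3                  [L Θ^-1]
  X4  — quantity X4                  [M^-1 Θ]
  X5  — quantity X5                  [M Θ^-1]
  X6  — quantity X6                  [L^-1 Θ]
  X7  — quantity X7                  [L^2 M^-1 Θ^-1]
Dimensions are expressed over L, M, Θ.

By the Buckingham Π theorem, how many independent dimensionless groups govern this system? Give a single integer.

Exponent matrix [L,M,Θ] × [X1,X2,X3,X4,X5,X6,X7]:
  L: [ 2  2  1  0  0 -1  2]
  M: [-1 -1  0 -1  1  0 -1]
  Θ: [-1 -1 -1  1 -1  1 -1]
RREF → pivots at {X1,X3} ⇒ r = 2
7 vars − rank 2 = 5 Π groups

5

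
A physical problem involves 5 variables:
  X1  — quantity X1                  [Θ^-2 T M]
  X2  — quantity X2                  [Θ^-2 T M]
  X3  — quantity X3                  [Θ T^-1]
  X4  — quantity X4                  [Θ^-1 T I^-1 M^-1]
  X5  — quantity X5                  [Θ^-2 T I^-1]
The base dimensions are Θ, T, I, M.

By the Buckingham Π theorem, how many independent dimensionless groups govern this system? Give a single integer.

2

Write exponents as rows Θ,T,I,M / cols X1,X2,X3,X4,X5:
  Θ: [-2 -2  1 -1 -2]
  T: [ 1  1 -1  1  1]
  I: [ 0  0  0 -1 -1]
  M: [ 1  1  0 -1  0]
Row reduction gives pivot columns X1,X3,X4; rank = 3
n=5, r=3 ⇒ 2 dimensionless groups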